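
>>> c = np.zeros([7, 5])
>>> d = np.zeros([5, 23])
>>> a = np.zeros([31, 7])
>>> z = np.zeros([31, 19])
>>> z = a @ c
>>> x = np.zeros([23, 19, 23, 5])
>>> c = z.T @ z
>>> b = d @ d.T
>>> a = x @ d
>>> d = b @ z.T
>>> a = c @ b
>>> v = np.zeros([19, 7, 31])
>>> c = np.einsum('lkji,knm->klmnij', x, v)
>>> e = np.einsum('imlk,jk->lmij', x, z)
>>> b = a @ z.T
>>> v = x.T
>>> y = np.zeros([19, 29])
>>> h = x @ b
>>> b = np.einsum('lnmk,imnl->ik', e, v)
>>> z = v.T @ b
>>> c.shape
(19, 23, 31, 7, 5, 23)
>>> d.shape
(5, 31)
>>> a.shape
(5, 5)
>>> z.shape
(23, 19, 23, 31)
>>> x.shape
(23, 19, 23, 5)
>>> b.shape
(5, 31)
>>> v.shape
(5, 23, 19, 23)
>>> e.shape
(23, 19, 23, 31)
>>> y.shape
(19, 29)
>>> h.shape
(23, 19, 23, 31)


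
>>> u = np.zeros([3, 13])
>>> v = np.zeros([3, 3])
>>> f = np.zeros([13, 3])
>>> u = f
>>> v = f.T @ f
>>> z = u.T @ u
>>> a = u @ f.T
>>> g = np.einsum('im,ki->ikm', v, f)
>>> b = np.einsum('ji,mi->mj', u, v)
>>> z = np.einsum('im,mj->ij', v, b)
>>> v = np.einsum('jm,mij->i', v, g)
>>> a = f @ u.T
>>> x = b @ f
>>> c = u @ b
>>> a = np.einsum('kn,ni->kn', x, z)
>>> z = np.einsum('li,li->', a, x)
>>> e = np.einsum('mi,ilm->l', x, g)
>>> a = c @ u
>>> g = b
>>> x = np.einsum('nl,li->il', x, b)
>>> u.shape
(13, 3)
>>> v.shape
(13,)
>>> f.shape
(13, 3)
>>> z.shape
()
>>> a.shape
(13, 3)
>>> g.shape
(3, 13)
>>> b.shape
(3, 13)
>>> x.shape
(13, 3)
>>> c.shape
(13, 13)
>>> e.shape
(13,)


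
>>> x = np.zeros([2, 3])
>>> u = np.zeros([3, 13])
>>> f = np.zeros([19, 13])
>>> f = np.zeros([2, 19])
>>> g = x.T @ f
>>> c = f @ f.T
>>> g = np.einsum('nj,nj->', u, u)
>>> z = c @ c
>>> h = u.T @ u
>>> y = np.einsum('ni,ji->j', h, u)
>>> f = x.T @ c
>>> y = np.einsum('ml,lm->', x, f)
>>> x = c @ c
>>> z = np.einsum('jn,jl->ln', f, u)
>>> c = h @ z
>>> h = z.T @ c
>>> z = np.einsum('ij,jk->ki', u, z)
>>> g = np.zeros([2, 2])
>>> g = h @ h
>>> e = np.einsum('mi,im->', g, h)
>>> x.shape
(2, 2)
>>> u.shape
(3, 13)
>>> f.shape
(3, 2)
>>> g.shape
(2, 2)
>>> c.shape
(13, 2)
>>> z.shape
(2, 3)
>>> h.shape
(2, 2)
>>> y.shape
()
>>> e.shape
()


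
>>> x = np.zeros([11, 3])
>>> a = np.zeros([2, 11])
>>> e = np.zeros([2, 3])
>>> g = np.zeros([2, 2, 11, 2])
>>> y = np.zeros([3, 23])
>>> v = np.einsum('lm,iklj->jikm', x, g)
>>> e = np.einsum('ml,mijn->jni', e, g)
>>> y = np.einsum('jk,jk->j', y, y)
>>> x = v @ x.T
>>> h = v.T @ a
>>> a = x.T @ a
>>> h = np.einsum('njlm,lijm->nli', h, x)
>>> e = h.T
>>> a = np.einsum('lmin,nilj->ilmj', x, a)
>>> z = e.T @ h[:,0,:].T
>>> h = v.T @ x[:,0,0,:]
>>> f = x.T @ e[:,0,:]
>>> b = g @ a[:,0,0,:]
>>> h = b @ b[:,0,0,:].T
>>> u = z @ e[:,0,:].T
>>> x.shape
(2, 2, 2, 11)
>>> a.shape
(2, 2, 2, 11)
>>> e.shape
(2, 2, 3)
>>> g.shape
(2, 2, 11, 2)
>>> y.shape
(3,)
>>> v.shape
(2, 2, 2, 3)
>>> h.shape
(2, 2, 11, 2)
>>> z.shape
(3, 2, 3)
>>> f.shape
(11, 2, 2, 3)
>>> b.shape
(2, 2, 11, 11)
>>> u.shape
(3, 2, 2)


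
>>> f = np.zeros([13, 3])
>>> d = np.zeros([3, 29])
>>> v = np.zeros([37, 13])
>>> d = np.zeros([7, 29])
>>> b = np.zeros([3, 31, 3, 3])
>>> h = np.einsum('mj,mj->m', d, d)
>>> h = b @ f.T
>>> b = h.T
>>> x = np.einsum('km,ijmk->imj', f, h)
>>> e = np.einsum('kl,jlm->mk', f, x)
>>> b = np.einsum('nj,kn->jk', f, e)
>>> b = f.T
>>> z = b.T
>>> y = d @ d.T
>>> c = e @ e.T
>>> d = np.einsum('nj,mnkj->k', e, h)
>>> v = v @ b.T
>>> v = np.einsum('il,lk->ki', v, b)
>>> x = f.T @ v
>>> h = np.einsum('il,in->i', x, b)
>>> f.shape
(13, 3)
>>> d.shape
(3,)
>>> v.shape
(13, 37)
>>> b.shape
(3, 13)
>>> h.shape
(3,)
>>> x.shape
(3, 37)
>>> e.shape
(31, 13)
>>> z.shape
(13, 3)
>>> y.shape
(7, 7)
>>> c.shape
(31, 31)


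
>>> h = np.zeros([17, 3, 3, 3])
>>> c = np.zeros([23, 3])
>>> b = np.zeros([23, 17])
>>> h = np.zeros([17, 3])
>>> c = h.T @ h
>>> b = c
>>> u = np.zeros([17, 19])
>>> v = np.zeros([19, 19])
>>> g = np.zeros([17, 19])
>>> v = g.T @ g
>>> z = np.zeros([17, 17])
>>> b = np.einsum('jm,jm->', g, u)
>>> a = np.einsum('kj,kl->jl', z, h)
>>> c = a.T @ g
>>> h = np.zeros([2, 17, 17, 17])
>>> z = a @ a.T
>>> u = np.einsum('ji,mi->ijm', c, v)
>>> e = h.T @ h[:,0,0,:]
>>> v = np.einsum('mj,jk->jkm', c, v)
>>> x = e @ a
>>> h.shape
(2, 17, 17, 17)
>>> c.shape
(3, 19)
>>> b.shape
()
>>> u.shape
(19, 3, 19)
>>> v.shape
(19, 19, 3)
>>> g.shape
(17, 19)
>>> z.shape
(17, 17)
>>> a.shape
(17, 3)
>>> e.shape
(17, 17, 17, 17)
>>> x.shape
(17, 17, 17, 3)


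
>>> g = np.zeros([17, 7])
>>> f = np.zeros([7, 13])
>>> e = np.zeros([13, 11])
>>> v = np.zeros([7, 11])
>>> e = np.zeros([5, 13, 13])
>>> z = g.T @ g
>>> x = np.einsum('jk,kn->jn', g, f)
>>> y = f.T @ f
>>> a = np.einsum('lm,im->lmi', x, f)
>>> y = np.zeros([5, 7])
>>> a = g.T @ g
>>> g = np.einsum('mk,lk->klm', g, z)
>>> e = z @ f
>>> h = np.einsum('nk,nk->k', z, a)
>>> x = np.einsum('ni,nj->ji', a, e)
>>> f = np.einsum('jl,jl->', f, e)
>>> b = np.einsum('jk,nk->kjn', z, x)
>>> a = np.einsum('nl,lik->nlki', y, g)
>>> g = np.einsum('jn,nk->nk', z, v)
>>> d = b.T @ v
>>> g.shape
(7, 11)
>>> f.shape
()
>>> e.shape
(7, 13)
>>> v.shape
(7, 11)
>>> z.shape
(7, 7)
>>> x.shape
(13, 7)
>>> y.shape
(5, 7)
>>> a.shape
(5, 7, 17, 7)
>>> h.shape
(7,)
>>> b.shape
(7, 7, 13)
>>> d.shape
(13, 7, 11)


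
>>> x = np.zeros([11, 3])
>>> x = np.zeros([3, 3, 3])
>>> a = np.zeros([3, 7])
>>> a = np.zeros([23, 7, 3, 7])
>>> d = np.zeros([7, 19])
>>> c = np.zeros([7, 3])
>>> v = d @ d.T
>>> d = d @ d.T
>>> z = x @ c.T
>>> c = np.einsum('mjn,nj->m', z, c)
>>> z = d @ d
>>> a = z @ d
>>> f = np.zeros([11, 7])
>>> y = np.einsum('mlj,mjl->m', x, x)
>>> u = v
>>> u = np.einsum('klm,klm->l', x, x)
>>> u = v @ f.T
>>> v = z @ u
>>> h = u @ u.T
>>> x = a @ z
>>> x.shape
(7, 7)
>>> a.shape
(7, 7)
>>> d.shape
(7, 7)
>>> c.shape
(3,)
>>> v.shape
(7, 11)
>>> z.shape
(7, 7)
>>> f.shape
(11, 7)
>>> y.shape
(3,)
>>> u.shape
(7, 11)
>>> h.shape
(7, 7)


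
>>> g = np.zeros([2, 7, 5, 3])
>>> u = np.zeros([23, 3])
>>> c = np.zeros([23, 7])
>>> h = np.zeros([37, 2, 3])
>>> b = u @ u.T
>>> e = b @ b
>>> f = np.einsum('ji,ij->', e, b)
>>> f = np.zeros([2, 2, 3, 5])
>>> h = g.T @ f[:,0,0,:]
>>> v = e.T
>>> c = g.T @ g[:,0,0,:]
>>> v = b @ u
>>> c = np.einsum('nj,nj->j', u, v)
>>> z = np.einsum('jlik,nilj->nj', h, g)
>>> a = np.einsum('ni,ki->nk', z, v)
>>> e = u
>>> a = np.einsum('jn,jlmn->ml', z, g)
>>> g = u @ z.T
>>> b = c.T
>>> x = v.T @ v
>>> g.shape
(23, 2)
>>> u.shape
(23, 3)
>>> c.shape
(3,)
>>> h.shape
(3, 5, 7, 5)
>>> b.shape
(3,)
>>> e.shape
(23, 3)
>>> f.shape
(2, 2, 3, 5)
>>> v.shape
(23, 3)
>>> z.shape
(2, 3)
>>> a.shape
(5, 7)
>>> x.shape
(3, 3)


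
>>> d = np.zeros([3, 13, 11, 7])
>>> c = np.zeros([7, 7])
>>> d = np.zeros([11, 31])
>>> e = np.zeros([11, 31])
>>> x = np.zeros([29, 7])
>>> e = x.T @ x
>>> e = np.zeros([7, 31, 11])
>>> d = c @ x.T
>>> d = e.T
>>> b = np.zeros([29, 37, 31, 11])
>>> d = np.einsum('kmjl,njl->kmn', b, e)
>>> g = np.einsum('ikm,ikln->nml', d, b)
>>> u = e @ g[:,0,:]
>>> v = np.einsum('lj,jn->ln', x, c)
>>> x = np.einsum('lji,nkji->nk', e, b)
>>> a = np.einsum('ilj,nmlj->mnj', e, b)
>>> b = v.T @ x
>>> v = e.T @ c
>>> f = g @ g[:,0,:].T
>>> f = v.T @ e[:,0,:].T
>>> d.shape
(29, 37, 7)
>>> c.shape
(7, 7)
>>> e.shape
(7, 31, 11)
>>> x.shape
(29, 37)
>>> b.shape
(7, 37)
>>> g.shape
(11, 7, 31)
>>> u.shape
(7, 31, 31)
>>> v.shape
(11, 31, 7)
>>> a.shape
(37, 29, 11)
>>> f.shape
(7, 31, 7)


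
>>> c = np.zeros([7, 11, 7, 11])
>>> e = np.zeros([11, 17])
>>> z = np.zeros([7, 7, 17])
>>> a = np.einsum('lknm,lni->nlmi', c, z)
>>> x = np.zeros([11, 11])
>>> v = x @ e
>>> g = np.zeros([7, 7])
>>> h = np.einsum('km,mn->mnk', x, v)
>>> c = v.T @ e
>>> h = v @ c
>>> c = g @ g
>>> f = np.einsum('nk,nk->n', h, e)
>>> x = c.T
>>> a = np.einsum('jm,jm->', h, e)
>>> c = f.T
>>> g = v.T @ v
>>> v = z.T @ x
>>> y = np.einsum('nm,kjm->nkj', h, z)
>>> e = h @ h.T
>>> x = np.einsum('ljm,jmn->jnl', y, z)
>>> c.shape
(11,)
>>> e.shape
(11, 11)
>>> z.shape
(7, 7, 17)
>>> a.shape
()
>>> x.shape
(7, 17, 11)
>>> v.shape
(17, 7, 7)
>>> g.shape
(17, 17)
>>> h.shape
(11, 17)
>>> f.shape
(11,)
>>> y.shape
(11, 7, 7)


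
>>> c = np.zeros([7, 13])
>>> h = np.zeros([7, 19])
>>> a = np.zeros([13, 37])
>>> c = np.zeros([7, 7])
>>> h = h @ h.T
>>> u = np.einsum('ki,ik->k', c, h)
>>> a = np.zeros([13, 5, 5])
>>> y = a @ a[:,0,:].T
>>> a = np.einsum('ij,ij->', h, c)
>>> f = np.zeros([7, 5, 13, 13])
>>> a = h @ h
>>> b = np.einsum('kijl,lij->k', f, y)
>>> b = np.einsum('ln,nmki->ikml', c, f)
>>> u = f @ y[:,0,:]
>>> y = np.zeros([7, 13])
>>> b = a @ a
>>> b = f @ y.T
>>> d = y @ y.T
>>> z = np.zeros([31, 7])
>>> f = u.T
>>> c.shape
(7, 7)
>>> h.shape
(7, 7)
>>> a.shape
(7, 7)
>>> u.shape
(7, 5, 13, 13)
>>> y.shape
(7, 13)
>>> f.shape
(13, 13, 5, 7)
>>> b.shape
(7, 5, 13, 7)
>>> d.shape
(7, 7)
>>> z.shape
(31, 7)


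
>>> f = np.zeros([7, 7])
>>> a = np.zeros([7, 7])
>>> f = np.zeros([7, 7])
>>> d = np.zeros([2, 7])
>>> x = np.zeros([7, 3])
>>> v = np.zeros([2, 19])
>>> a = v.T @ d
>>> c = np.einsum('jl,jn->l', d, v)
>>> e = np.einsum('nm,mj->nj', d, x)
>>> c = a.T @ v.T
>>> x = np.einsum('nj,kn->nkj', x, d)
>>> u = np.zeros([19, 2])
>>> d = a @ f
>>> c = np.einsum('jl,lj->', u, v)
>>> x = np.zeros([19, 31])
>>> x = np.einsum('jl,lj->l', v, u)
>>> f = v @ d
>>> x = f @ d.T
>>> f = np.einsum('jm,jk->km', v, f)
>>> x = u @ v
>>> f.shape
(7, 19)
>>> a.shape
(19, 7)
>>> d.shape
(19, 7)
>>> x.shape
(19, 19)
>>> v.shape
(2, 19)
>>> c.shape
()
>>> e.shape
(2, 3)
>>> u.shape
(19, 2)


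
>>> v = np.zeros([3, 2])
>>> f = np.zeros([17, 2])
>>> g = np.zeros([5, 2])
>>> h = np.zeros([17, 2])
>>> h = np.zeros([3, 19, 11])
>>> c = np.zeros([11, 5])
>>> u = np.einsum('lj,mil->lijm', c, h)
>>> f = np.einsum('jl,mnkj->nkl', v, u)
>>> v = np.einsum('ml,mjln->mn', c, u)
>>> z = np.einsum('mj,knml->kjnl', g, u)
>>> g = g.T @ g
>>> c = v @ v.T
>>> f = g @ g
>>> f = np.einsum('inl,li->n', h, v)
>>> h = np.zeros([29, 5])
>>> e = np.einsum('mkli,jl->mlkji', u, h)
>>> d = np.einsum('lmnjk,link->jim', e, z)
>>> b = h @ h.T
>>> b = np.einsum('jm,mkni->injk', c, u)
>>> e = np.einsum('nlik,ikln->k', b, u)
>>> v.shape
(11, 3)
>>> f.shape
(19,)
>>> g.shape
(2, 2)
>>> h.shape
(29, 5)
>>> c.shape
(11, 11)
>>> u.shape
(11, 19, 5, 3)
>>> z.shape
(11, 2, 19, 3)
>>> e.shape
(19,)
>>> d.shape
(29, 2, 5)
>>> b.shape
(3, 5, 11, 19)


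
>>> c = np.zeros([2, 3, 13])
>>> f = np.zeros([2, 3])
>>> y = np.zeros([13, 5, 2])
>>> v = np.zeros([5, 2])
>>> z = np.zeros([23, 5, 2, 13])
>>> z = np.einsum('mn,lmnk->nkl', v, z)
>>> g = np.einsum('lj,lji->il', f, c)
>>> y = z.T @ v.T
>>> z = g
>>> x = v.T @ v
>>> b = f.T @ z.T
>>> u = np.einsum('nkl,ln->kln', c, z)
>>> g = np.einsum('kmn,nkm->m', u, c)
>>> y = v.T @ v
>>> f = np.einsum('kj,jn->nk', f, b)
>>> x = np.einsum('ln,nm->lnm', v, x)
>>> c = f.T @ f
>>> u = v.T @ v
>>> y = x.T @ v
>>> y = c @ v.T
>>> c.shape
(2, 2)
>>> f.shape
(13, 2)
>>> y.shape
(2, 5)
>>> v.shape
(5, 2)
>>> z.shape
(13, 2)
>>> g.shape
(13,)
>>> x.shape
(5, 2, 2)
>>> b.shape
(3, 13)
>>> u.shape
(2, 2)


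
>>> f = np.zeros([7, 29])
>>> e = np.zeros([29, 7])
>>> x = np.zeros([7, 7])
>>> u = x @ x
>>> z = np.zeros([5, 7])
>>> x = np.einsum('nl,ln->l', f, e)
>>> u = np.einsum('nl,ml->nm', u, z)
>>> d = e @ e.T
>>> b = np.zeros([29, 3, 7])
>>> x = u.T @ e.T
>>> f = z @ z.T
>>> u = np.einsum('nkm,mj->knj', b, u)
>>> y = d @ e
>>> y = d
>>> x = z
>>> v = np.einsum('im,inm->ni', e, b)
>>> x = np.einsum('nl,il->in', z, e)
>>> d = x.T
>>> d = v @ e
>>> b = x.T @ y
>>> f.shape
(5, 5)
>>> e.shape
(29, 7)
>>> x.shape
(29, 5)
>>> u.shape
(3, 29, 5)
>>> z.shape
(5, 7)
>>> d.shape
(3, 7)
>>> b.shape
(5, 29)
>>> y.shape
(29, 29)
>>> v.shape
(3, 29)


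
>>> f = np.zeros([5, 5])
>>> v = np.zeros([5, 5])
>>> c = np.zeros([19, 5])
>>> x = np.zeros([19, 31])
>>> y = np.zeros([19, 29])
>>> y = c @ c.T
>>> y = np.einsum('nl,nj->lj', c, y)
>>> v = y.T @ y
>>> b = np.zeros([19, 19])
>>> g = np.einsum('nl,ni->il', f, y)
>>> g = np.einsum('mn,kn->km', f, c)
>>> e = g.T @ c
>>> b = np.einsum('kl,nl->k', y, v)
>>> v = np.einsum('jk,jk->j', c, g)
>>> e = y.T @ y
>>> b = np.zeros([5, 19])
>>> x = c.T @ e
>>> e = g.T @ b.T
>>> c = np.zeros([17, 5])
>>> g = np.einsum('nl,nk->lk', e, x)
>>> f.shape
(5, 5)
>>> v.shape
(19,)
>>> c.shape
(17, 5)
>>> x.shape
(5, 19)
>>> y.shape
(5, 19)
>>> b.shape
(5, 19)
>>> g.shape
(5, 19)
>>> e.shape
(5, 5)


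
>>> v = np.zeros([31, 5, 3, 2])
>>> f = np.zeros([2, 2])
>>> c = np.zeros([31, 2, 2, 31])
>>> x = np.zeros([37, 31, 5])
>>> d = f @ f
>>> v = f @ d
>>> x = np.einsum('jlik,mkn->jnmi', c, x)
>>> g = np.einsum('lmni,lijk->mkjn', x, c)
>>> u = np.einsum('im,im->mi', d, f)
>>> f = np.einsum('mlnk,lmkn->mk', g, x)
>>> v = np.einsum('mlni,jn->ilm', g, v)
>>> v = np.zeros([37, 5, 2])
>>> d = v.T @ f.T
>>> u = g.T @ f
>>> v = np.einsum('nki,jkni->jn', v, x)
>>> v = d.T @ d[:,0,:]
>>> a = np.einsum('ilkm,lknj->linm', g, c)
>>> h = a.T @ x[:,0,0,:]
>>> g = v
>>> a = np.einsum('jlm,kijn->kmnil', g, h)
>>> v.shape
(5, 5, 5)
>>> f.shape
(5, 37)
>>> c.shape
(31, 2, 2, 31)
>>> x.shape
(31, 5, 37, 2)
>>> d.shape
(2, 5, 5)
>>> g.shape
(5, 5, 5)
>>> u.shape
(37, 2, 31, 37)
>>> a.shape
(37, 5, 2, 2, 5)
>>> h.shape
(37, 2, 5, 2)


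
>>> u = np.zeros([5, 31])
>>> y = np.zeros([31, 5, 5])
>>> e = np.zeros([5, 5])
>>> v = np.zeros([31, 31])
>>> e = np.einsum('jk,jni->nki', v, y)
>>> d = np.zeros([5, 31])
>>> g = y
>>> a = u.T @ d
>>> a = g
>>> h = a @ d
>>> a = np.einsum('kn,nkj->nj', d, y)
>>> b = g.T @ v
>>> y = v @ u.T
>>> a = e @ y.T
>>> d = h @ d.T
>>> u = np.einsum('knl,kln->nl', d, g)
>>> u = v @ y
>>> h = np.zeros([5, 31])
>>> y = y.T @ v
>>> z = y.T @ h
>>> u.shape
(31, 5)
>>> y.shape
(5, 31)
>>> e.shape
(5, 31, 5)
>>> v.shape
(31, 31)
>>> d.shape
(31, 5, 5)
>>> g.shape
(31, 5, 5)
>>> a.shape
(5, 31, 31)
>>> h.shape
(5, 31)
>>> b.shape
(5, 5, 31)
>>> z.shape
(31, 31)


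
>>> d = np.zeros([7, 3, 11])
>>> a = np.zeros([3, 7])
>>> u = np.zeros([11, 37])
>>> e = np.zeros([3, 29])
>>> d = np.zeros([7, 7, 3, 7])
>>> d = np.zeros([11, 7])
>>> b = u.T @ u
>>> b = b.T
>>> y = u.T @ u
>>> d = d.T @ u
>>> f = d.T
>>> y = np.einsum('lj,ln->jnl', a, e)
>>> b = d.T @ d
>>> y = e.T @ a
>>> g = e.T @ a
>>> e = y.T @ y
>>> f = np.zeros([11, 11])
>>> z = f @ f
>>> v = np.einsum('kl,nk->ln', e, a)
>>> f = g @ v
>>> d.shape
(7, 37)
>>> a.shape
(3, 7)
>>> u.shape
(11, 37)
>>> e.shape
(7, 7)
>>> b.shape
(37, 37)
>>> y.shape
(29, 7)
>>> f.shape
(29, 3)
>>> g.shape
(29, 7)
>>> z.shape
(11, 11)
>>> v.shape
(7, 3)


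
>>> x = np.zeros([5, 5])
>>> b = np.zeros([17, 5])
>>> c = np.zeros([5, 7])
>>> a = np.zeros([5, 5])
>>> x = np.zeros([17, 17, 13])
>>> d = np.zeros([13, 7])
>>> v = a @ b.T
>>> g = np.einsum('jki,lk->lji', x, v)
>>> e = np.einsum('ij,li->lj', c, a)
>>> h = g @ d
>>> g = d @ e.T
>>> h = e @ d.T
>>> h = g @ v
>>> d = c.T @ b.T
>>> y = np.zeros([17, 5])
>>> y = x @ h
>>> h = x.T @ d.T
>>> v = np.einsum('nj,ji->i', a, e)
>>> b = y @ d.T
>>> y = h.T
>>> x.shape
(17, 17, 13)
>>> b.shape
(17, 17, 7)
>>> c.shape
(5, 7)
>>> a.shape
(5, 5)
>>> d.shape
(7, 17)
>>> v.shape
(7,)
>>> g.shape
(13, 5)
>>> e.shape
(5, 7)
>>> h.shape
(13, 17, 7)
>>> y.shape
(7, 17, 13)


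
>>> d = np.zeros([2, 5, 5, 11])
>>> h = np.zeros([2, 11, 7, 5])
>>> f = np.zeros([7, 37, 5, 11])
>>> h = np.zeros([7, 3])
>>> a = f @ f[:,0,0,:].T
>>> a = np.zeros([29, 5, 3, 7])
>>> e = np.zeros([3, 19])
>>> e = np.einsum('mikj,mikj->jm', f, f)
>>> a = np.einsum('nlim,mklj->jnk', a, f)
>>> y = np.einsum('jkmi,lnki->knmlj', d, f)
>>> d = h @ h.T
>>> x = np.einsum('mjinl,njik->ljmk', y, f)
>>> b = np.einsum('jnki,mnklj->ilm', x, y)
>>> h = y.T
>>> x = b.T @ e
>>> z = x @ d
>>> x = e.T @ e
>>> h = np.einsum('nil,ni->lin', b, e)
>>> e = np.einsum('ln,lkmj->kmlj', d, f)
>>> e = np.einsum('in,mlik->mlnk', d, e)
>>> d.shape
(7, 7)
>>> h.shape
(5, 7, 11)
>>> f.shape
(7, 37, 5, 11)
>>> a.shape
(11, 29, 37)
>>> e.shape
(37, 5, 7, 11)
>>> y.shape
(5, 37, 5, 7, 2)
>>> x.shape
(7, 7)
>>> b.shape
(11, 7, 5)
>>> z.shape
(5, 7, 7)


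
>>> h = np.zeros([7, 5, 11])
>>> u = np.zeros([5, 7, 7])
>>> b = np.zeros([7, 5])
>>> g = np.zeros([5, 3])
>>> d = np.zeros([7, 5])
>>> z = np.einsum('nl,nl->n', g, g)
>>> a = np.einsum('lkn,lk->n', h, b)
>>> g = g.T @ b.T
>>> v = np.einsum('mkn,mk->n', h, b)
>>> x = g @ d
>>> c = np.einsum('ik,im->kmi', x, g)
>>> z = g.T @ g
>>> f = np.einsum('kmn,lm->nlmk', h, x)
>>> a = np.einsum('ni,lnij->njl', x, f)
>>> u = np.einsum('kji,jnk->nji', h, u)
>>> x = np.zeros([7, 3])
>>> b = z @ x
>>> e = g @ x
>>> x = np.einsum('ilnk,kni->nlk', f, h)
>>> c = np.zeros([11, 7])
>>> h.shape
(7, 5, 11)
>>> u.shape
(7, 5, 11)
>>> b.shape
(7, 3)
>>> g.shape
(3, 7)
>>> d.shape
(7, 5)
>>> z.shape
(7, 7)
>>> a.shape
(3, 7, 11)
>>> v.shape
(11,)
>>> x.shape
(5, 3, 7)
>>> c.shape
(11, 7)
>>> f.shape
(11, 3, 5, 7)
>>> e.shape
(3, 3)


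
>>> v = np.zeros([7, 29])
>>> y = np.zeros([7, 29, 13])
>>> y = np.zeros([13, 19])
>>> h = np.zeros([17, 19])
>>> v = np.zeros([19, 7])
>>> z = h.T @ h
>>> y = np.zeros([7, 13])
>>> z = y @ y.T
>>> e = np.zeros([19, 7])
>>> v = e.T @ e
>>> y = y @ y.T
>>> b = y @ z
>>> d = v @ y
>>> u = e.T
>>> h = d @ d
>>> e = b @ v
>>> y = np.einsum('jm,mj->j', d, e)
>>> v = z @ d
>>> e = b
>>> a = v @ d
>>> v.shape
(7, 7)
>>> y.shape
(7,)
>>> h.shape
(7, 7)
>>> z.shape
(7, 7)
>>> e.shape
(7, 7)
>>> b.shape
(7, 7)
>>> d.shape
(7, 7)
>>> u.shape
(7, 19)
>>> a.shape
(7, 7)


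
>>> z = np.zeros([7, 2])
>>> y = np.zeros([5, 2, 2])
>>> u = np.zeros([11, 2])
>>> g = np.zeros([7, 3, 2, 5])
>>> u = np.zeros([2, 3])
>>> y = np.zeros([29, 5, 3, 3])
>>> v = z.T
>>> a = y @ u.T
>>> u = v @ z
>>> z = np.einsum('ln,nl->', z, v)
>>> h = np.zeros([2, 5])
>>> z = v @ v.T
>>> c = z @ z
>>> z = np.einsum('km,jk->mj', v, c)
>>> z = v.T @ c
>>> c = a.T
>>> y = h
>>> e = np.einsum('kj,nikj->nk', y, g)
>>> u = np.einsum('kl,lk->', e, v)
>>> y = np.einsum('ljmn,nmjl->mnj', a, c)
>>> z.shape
(7, 2)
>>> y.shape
(3, 2, 5)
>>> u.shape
()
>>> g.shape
(7, 3, 2, 5)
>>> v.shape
(2, 7)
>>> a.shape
(29, 5, 3, 2)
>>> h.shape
(2, 5)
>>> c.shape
(2, 3, 5, 29)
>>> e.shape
(7, 2)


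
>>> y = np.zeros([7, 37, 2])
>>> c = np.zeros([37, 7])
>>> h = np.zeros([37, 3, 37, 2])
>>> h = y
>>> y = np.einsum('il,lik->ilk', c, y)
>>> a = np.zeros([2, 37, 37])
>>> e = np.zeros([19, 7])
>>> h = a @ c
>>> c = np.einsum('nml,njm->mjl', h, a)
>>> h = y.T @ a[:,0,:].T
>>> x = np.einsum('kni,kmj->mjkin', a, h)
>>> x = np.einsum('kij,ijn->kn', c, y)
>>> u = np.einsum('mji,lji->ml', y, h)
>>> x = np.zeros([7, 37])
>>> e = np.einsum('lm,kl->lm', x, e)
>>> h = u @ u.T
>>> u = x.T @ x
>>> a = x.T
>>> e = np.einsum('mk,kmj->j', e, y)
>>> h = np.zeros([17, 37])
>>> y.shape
(37, 7, 2)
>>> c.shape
(37, 37, 7)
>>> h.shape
(17, 37)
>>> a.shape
(37, 7)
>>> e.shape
(2,)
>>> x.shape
(7, 37)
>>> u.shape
(37, 37)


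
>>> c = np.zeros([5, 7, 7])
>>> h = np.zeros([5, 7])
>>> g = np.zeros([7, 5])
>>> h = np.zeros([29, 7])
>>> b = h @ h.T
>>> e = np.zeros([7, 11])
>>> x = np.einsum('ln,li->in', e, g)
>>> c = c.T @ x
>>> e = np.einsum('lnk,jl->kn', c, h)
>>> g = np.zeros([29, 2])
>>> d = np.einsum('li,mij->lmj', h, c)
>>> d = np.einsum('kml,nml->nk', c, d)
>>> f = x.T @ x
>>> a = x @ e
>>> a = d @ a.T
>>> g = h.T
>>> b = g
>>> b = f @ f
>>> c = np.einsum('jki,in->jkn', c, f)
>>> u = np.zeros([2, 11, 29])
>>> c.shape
(7, 7, 11)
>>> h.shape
(29, 7)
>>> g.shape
(7, 29)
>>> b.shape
(11, 11)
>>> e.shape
(11, 7)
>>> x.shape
(5, 11)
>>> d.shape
(29, 7)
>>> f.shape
(11, 11)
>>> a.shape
(29, 5)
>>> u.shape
(2, 11, 29)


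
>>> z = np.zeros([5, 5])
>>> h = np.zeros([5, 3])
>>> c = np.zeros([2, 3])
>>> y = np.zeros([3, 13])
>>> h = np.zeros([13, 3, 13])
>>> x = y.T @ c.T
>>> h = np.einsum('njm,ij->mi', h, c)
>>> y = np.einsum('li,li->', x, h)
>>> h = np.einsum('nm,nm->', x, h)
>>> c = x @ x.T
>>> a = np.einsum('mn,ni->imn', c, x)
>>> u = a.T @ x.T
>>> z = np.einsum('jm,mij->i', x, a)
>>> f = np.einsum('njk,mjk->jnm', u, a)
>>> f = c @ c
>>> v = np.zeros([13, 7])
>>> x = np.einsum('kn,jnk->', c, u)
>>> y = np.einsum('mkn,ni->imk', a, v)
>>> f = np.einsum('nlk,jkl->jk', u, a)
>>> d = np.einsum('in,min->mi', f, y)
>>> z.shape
(13,)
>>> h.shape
()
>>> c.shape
(13, 13)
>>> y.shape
(7, 2, 13)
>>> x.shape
()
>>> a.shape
(2, 13, 13)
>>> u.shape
(13, 13, 13)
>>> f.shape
(2, 13)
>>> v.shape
(13, 7)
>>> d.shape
(7, 2)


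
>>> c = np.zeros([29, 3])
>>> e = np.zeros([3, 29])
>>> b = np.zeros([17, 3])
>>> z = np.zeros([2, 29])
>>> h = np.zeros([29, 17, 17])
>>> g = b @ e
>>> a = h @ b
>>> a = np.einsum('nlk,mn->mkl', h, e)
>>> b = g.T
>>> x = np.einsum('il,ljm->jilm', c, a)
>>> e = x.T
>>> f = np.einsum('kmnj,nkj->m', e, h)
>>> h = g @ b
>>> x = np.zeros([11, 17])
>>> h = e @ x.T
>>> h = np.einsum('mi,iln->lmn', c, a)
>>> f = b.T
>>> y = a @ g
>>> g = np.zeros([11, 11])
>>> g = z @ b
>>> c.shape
(29, 3)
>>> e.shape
(17, 3, 29, 17)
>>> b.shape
(29, 17)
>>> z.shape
(2, 29)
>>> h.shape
(17, 29, 17)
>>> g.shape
(2, 17)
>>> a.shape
(3, 17, 17)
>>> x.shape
(11, 17)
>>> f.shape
(17, 29)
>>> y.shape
(3, 17, 29)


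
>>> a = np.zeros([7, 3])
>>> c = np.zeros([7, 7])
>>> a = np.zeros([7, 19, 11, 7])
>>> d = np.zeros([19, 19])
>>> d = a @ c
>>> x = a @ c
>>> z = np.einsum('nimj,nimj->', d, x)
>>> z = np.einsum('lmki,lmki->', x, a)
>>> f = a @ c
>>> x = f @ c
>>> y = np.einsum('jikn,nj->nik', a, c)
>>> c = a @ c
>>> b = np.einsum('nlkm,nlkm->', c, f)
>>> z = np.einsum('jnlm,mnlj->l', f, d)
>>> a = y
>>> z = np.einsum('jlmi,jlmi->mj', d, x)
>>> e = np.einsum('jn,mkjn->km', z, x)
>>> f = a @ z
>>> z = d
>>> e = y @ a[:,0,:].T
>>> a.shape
(7, 19, 11)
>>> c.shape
(7, 19, 11, 7)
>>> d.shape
(7, 19, 11, 7)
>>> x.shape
(7, 19, 11, 7)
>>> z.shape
(7, 19, 11, 7)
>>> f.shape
(7, 19, 7)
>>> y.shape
(7, 19, 11)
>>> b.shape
()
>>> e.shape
(7, 19, 7)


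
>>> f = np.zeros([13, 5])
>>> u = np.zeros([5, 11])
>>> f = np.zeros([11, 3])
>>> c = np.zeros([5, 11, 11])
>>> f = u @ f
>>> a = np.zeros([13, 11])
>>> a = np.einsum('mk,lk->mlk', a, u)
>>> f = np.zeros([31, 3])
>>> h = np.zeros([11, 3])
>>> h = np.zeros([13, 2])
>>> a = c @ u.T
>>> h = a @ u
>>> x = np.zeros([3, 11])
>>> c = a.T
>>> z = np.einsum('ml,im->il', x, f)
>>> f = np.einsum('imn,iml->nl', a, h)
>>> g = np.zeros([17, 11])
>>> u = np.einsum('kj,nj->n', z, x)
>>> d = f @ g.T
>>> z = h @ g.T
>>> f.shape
(5, 11)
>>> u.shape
(3,)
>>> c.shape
(5, 11, 5)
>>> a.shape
(5, 11, 5)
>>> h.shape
(5, 11, 11)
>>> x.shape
(3, 11)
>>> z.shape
(5, 11, 17)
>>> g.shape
(17, 11)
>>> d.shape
(5, 17)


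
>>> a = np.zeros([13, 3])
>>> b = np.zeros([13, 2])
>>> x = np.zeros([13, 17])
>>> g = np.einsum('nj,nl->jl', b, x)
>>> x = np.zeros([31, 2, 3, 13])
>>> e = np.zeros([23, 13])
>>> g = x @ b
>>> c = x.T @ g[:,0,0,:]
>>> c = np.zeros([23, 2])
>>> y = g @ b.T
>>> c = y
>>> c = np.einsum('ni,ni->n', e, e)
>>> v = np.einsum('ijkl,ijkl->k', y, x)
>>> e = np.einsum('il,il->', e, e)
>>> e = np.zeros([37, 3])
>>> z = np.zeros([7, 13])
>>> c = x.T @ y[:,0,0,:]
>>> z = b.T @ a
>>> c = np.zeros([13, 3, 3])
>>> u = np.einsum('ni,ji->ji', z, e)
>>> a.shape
(13, 3)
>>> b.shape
(13, 2)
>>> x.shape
(31, 2, 3, 13)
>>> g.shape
(31, 2, 3, 2)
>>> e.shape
(37, 3)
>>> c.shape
(13, 3, 3)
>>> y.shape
(31, 2, 3, 13)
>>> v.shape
(3,)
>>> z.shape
(2, 3)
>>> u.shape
(37, 3)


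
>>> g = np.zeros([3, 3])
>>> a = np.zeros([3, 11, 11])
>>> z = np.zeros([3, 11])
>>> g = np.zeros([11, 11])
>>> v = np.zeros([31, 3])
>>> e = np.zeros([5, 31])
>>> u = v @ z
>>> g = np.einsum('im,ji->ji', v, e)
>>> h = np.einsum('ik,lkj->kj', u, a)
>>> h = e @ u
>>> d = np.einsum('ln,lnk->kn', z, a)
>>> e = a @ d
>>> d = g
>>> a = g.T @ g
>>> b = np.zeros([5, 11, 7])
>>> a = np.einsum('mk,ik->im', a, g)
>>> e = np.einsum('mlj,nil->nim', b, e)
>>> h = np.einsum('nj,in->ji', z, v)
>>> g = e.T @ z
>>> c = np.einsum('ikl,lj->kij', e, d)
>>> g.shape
(5, 11, 11)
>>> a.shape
(5, 31)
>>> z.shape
(3, 11)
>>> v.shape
(31, 3)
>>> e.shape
(3, 11, 5)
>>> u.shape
(31, 11)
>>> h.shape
(11, 31)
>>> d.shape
(5, 31)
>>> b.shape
(5, 11, 7)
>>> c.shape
(11, 3, 31)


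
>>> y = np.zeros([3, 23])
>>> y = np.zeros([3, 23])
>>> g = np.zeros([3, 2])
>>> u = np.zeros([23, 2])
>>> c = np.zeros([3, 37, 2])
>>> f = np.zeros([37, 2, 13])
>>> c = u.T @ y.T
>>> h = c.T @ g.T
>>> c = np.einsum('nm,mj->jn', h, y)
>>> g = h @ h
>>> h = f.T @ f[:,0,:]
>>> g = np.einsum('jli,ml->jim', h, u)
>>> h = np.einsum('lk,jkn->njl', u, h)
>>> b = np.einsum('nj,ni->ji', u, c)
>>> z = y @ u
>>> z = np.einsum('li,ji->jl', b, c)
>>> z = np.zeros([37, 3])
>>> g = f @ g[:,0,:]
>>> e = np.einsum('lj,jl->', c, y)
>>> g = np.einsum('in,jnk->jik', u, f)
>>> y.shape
(3, 23)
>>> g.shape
(37, 23, 13)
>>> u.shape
(23, 2)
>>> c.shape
(23, 3)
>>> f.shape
(37, 2, 13)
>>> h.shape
(13, 13, 23)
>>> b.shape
(2, 3)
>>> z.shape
(37, 3)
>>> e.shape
()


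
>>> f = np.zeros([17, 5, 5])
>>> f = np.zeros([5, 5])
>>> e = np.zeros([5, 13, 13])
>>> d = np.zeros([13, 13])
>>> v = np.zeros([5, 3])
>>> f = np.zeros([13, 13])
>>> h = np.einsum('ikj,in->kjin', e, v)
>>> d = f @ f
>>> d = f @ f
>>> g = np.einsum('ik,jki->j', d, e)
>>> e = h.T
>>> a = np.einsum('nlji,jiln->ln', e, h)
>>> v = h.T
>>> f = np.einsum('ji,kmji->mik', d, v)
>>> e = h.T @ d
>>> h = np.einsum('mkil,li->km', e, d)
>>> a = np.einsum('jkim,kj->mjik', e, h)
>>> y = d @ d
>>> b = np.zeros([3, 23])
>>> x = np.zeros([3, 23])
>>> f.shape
(5, 13, 3)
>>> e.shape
(3, 5, 13, 13)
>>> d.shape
(13, 13)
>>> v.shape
(3, 5, 13, 13)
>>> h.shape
(5, 3)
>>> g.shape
(5,)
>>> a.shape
(13, 3, 13, 5)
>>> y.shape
(13, 13)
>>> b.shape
(3, 23)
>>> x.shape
(3, 23)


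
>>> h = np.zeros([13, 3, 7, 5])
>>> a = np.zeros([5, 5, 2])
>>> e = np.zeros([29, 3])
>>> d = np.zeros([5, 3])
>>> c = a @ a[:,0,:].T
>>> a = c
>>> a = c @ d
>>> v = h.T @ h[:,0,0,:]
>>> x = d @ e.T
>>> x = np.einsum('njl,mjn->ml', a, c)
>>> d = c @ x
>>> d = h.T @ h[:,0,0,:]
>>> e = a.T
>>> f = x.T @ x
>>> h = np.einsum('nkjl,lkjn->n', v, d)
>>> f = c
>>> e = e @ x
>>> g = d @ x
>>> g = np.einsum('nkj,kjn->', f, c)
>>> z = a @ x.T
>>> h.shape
(5,)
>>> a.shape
(5, 5, 3)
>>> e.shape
(3, 5, 3)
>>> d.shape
(5, 7, 3, 5)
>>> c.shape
(5, 5, 5)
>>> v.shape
(5, 7, 3, 5)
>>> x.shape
(5, 3)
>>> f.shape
(5, 5, 5)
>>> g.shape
()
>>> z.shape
(5, 5, 5)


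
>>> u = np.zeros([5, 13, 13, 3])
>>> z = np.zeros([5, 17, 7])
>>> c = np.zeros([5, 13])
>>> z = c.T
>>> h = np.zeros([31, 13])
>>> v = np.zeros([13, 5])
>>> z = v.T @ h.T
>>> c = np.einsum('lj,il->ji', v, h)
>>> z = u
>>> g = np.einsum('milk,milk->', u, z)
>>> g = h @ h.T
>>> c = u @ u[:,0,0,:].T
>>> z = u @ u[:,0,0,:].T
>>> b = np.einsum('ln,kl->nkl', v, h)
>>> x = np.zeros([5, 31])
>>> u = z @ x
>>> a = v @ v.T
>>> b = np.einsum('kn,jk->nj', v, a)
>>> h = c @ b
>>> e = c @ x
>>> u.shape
(5, 13, 13, 31)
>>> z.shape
(5, 13, 13, 5)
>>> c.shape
(5, 13, 13, 5)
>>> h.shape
(5, 13, 13, 13)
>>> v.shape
(13, 5)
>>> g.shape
(31, 31)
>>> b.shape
(5, 13)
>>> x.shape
(5, 31)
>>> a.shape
(13, 13)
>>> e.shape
(5, 13, 13, 31)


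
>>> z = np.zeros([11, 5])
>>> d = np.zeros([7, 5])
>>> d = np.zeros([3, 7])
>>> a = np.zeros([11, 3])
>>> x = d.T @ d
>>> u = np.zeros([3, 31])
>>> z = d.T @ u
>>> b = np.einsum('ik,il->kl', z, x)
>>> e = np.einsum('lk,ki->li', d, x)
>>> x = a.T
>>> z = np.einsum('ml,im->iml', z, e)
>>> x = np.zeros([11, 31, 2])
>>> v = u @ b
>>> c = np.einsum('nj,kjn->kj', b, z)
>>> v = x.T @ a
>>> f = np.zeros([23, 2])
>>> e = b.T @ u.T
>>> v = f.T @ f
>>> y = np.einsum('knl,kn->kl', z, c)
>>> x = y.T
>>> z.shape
(3, 7, 31)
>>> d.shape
(3, 7)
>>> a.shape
(11, 3)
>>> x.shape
(31, 3)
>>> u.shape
(3, 31)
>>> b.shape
(31, 7)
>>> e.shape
(7, 3)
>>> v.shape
(2, 2)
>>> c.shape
(3, 7)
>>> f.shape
(23, 2)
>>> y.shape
(3, 31)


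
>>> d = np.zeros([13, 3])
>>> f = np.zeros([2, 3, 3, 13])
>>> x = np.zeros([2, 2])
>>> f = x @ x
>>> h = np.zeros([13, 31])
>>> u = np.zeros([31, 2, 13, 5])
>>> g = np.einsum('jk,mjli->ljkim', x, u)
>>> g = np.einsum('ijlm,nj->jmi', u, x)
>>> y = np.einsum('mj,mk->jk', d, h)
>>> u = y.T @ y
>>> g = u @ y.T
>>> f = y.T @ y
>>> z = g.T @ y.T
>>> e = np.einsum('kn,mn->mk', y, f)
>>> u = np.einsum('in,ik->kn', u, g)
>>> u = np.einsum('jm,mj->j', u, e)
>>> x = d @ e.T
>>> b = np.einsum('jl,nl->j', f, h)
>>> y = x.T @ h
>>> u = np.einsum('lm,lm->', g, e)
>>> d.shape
(13, 3)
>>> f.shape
(31, 31)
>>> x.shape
(13, 31)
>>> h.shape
(13, 31)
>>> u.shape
()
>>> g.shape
(31, 3)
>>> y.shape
(31, 31)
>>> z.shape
(3, 3)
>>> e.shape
(31, 3)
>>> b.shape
(31,)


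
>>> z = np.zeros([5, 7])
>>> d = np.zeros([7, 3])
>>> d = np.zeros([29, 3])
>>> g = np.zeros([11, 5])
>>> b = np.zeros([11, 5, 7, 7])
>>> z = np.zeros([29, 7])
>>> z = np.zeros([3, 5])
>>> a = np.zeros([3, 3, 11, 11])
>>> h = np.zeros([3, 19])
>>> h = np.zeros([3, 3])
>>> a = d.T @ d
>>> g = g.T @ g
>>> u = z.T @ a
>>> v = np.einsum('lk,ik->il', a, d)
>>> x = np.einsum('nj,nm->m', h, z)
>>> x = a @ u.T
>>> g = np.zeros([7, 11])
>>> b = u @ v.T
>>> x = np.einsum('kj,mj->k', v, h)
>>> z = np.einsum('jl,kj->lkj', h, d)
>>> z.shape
(3, 29, 3)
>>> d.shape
(29, 3)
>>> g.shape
(7, 11)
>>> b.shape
(5, 29)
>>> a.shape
(3, 3)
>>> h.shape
(3, 3)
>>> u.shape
(5, 3)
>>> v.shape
(29, 3)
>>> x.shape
(29,)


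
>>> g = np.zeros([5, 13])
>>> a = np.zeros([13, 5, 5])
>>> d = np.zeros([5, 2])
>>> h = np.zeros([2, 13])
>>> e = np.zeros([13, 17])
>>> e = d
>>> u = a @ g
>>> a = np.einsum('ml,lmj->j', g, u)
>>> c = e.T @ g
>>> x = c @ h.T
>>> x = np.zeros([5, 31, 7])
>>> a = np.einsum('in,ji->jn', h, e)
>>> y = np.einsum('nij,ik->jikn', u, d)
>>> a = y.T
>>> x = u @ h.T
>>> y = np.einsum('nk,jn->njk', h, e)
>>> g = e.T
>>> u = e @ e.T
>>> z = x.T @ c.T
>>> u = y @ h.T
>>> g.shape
(2, 5)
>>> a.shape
(13, 2, 5, 13)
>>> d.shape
(5, 2)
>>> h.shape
(2, 13)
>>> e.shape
(5, 2)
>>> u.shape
(2, 5, 2)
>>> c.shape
(2, 13)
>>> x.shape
(13, 5, 2)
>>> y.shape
(2, 5, 13)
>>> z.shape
(2, 5, 2)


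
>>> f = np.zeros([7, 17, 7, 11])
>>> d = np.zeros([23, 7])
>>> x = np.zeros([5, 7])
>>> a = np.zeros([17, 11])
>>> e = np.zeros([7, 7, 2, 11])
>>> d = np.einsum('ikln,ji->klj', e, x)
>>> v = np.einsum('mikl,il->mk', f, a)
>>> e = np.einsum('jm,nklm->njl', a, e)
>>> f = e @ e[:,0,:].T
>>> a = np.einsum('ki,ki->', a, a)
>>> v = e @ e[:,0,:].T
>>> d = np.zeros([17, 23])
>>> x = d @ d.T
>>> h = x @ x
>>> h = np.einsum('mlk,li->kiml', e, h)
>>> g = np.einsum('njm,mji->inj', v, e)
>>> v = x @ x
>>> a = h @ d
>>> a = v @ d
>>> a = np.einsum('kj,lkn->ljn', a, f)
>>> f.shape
(7, 17, 7)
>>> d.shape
(17, 23)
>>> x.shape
(17, 17)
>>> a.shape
(7, 23, 7)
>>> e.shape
(7, 17, 2)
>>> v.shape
(17, 17)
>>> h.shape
(2, 17, 7, 17)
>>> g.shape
(2, 7, 17)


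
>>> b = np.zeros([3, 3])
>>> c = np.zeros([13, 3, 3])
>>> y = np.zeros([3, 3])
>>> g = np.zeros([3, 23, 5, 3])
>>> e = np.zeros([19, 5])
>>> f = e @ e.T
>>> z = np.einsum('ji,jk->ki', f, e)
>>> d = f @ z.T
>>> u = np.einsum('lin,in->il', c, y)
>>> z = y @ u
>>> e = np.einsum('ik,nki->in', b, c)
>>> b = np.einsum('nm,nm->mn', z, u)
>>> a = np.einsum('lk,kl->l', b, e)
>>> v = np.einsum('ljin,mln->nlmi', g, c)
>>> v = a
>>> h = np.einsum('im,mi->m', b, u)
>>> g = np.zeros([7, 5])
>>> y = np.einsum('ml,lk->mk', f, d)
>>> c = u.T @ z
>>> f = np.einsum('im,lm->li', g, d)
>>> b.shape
(13, 3)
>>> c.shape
(13, 13)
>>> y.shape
(19, 5)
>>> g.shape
(7, 5)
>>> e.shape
(3, 13)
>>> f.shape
(19, 7)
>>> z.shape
(3, 13)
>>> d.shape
(19, 5)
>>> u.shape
(3, 13)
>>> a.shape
(13,)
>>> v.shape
(13,)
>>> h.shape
(3,)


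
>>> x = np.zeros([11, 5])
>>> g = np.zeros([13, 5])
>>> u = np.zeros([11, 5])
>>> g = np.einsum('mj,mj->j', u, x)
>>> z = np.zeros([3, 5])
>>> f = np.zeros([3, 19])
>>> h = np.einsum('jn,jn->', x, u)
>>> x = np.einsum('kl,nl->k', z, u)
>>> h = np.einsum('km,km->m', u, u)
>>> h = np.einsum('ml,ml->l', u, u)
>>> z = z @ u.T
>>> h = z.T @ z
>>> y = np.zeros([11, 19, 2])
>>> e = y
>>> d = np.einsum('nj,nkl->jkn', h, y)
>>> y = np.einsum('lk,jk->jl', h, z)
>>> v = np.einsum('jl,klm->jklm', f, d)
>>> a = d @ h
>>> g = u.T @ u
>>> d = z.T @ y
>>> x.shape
(3,)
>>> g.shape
(5, 5)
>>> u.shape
(11, 5)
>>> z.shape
(3, 11)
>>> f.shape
(3, 19)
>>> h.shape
(11, 11)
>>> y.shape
(3, 11)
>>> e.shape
(11, 19, 2)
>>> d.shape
(11, 11)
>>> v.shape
(3, 11, 19, 11)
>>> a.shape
(11, 19, 11)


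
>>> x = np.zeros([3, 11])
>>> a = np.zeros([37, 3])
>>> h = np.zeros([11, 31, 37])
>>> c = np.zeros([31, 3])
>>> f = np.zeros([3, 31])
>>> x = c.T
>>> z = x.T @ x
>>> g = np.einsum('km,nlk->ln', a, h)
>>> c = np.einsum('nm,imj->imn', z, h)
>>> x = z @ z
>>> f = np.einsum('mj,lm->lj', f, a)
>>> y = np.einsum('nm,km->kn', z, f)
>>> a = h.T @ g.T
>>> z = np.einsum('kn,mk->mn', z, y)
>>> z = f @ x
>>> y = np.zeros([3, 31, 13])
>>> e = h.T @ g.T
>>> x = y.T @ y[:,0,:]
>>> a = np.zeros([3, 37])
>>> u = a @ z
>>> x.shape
(13, 31, 13)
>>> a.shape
(3, 37)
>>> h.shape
(11, 31, 37)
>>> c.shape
(11, 31, 31)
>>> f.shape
(37, 31)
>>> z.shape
(37, 31)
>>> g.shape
(31, 11)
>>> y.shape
(3, 31, 13)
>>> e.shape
(37, 31, 31)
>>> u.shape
(3, 31)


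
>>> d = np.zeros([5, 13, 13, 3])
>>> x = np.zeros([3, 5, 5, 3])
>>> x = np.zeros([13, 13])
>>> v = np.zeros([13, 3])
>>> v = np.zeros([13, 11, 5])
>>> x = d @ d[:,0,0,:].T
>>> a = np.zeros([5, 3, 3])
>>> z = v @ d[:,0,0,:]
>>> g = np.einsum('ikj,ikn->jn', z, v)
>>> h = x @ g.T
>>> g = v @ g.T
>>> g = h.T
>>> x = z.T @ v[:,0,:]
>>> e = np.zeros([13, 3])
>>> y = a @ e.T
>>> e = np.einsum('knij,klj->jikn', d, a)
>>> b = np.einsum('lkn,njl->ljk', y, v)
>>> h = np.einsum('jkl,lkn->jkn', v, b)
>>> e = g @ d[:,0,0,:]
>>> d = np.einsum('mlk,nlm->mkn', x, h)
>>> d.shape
(3, 5, 13)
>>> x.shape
(3, 11, 5)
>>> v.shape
(13, 11, 5)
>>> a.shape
(5, 3, 3)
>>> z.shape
(13, 11, 3)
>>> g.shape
(3, 13, 13, 5)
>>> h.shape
(13, 11, 3)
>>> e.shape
(3, 13, 13, 3)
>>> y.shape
(5, 3, 13)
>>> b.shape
(5, 11, 3)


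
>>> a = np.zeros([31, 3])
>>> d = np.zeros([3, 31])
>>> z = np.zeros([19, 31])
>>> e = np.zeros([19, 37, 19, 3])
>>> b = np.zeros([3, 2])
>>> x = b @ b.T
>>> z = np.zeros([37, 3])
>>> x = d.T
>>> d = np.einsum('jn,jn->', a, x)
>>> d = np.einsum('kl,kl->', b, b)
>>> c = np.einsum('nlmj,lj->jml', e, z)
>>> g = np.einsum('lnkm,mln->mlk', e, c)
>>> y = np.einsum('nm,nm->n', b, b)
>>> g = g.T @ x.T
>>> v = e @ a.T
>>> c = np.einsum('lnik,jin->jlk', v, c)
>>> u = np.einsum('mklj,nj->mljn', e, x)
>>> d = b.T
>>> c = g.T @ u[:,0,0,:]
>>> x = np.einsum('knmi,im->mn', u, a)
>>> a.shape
(31, 3)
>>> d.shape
(2, 3)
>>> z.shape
(37, 3)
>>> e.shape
(19, 37, 19, 3)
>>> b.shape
(3, 2)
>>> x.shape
(3, 19)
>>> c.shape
(31, 19, 31)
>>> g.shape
(19, 19, 31)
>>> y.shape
(3,)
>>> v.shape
(19, 37, 19, 31)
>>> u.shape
(19, 19, 3, 31)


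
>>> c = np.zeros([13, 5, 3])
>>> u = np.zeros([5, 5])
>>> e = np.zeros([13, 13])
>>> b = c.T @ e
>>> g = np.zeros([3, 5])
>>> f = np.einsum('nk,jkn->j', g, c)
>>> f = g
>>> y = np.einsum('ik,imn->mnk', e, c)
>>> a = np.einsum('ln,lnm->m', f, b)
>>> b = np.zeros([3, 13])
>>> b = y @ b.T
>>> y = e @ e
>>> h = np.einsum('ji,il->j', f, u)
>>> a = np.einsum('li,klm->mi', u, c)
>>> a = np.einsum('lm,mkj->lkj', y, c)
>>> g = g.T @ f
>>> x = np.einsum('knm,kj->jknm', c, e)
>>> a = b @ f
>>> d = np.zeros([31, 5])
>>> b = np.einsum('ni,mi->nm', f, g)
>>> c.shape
(13, 5, 3)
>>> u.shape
(5, 5)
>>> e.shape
(13, 13)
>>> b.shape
(3, 5)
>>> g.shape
(5, 5)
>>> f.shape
(3, 5)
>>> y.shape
(13, 13)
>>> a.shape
(5, 3, 5)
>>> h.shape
(3,)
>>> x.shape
(13, 13, 5, 3)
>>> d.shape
(31, 5)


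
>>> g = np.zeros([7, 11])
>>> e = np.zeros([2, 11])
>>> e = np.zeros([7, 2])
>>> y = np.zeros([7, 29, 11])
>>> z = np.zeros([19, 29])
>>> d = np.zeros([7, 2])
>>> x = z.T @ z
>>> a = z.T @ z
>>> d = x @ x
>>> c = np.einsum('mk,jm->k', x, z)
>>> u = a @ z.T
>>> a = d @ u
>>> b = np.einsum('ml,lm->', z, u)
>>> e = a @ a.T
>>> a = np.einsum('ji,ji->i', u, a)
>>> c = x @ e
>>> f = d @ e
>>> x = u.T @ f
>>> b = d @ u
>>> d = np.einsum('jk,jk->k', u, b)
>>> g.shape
(7, 11)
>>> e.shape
(29, 29)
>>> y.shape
(7, 29, 11)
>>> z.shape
(19, 29)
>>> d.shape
(19,)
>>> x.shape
(19, 29)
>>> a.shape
(19,)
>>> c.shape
(29, 29)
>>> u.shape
(29, 19)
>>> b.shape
(29, 19)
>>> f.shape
(29, 29)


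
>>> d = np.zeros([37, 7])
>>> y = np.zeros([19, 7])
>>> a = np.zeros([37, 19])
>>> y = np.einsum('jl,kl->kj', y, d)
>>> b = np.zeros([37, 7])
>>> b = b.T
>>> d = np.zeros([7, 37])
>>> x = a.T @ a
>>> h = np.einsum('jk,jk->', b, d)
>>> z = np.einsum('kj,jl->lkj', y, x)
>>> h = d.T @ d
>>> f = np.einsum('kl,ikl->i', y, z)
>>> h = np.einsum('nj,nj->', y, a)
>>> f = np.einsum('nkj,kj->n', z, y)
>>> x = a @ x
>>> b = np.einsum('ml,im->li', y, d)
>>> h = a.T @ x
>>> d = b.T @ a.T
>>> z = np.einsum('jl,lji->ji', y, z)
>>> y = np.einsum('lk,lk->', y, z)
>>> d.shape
(7, 37)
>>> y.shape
()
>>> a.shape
(37, 19)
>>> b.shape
(19, 7)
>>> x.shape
(37, 19)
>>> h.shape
(19, 19)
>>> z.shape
(37, 19)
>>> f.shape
(19,)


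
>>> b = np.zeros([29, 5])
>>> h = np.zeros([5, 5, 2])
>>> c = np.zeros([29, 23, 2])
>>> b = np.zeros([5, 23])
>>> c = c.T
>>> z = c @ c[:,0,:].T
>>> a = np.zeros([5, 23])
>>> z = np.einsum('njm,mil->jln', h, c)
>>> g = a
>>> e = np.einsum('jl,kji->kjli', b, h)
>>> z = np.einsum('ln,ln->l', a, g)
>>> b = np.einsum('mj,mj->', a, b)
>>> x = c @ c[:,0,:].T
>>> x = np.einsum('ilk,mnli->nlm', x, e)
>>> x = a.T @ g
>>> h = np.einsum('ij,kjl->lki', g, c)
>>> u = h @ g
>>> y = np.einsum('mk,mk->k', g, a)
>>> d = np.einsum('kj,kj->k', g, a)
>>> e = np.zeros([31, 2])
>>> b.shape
()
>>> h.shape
(29, 2, 5)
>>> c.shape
(2, 23, 29)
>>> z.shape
(5,)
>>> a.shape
(5, 23)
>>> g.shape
(5, 23)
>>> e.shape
(31, 2)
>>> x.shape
(23, 23)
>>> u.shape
(29, 2, 23)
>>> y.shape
(23,)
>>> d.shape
(5,)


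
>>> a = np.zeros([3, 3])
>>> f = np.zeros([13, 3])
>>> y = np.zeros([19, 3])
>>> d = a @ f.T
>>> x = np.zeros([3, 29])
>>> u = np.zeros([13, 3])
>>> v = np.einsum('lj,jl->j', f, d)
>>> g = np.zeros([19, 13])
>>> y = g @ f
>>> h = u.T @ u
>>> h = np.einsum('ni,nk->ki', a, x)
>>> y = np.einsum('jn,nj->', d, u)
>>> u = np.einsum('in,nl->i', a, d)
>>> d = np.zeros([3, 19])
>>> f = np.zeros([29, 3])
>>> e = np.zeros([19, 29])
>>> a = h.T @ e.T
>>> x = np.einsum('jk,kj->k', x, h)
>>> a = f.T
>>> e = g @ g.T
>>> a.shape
(3, 29)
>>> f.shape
(29, 3)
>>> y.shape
()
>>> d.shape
(3, 19)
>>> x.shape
(29,)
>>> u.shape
(3,)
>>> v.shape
(3,)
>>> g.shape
(19, 13)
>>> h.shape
(29, 3)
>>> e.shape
(19, 19)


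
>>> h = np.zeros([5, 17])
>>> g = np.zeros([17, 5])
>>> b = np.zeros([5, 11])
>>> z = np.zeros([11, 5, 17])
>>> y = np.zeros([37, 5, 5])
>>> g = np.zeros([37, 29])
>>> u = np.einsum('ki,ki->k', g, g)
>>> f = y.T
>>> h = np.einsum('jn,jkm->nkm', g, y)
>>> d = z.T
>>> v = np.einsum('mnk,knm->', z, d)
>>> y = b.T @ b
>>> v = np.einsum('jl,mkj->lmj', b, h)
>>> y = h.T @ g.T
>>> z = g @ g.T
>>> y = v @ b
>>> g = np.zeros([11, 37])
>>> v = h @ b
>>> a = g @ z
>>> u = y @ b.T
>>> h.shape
(29, 5, 5)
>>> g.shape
(11, 37)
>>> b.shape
(5, 11)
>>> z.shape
(37, 37)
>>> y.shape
(11, 29, 11)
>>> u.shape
(11, 29, 5)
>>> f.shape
(5, 5, 37)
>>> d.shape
(17, 5, 11)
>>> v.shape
(29, 5, 11)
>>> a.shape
(11, 37)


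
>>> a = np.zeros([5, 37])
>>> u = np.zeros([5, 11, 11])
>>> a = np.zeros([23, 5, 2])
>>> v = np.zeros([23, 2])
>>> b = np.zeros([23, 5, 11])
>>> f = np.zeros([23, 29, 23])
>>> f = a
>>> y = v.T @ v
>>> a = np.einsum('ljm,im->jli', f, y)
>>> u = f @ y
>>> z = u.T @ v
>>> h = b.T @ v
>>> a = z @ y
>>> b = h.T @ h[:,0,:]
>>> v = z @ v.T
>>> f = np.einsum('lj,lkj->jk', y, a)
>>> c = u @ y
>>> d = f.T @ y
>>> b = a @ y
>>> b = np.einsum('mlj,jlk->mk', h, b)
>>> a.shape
(2, 5, 2)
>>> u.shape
(23, 5, 2)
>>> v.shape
(2, 5, 23)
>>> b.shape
(11, 2)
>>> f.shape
(2, 5)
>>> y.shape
(2, 2)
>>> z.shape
(2, 5, 2)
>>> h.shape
(11, 5, 2)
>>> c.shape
(23, 5, 2)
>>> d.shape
(5, 2)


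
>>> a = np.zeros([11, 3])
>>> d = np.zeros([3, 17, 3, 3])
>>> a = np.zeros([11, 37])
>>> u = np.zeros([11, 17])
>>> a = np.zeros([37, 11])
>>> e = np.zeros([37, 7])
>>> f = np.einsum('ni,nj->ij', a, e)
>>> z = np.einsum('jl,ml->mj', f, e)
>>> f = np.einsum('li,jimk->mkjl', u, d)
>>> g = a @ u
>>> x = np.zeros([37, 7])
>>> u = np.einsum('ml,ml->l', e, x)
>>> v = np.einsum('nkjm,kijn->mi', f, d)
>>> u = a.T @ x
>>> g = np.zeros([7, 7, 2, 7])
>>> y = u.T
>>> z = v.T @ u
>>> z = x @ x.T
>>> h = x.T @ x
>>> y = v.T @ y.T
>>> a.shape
(37, 11)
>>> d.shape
(3, 17, 3, 3)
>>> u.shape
(11, 7)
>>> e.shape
(37, 7)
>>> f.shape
(3, 3, 3, 11)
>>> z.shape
(37, 37)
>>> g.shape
(7, 7, 2, 7)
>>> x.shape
(37, 7)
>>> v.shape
(11, 17)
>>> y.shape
(17, 7)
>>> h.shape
(7, 7)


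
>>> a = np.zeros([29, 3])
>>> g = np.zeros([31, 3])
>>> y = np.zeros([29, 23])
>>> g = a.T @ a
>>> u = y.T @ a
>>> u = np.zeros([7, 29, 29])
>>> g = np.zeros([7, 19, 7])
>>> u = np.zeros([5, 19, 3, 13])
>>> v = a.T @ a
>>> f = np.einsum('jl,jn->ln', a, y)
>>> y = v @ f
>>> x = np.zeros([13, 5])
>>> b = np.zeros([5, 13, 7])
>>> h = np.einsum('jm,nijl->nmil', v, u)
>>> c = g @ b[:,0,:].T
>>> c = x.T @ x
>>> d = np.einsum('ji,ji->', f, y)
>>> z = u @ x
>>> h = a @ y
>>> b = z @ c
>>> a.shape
(29, 3)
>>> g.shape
(7, 19, 7)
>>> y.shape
(3, 23)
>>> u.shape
(5, 19, 3, 13)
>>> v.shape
(3, 3)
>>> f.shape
(3, 23)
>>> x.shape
(13, 5)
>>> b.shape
(5, 19, 3, 5)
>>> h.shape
(29, 23)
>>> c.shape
(5, 5)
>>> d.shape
()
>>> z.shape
(5, 19, 3, 5)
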